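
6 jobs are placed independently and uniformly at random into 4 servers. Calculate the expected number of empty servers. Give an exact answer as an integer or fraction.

Let Xⱼ=1 if server j is empty. P(Xⱼ=1) = ((4-1)/4)^6 = 729/4096.
By linearity, E[#empty] = 4·729/4096 = 729/1024.

729/1024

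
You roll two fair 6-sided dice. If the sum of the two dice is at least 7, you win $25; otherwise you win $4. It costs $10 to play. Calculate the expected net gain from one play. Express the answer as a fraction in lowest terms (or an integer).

E[payout] = (5/12)·4 + (7/12)·25 = 65/4
Expected profit = 65/4 − 10 = 25/4

25/4 dollars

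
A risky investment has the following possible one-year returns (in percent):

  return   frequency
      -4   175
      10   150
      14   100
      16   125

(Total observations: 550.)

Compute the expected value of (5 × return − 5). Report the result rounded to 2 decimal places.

Total = 550, so P(return=-4) = 175/550, etc.
E[5x-5] = (7/22)·(-25) + (3/11)·45 + (2/11)·65 + (5/22)·75
     = 365/11 ≈ 33.18

33.18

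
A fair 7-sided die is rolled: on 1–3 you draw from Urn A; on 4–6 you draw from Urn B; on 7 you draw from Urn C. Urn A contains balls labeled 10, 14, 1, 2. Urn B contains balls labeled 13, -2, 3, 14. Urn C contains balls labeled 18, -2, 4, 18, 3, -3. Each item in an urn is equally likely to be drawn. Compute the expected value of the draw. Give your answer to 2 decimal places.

E[X | Urn A] = (10 + 14 + 1 + 2)/4 = 27/4
E[X | Urn B] = (13 − 2 + 3 + 14)/4 = 7
E[X | Urn C] = (18 − 2 + 4 + 18 + 3 − 3)/6 = 19/3
E[X] = (3/7)·27/4 + (3/7)·7 + (1/7)·19/3 = 571/84 ≈ 6.80

6.80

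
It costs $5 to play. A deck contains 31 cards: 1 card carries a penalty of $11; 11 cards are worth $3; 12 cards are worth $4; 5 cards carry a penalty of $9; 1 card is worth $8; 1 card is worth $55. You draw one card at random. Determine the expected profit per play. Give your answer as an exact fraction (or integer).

E[payout] = (1/31)·(-11) + (11/31)·3 + (12/31)·4 + (5/31)·(-9) + (1/31)·8 + (1/31)·55 = 88/31
Expected profit = 88/31 − 5 = -67/31

-67/31 dollars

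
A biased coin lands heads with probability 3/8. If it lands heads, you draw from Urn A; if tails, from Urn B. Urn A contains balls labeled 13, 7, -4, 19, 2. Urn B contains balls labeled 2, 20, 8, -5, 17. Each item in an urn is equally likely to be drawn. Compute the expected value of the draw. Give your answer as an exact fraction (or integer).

321/40

E[X | Urn A] = (13 + 7 − 4 + 19 + 2)/5 = 37/5
E[X | Urn B] = (2 + 20 + 8 − 5 + 17)/5 = 42/5
E[X] = (3/8)·37/5 + (5/8)·42/5 = 321/40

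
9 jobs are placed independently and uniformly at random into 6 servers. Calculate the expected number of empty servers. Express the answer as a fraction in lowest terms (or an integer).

1953125/1679616

Let Xⱼ=1 if server j is empty. P(Xⱼ=1) = ((6-1)/6)^9 = 1953125/10077696.
By linearity, E[#empty] = 6·1953125/10077696 = 1953125/1679616.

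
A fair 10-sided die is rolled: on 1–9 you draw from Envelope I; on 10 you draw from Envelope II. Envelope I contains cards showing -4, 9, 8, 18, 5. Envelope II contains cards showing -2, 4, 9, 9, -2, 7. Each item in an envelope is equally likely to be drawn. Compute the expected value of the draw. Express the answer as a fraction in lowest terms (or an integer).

E[X | Envelope I] = (-4 + 9 + 8 + 18 + 5)/5 = 36/5
E[X | Envelope II] = (-2 + 4 + 9 + 9 − 2 + 7)/6 = 25/6
E[X] = (9/10)·36/5 + (1/10)·25/6 = 2069/300

2069/300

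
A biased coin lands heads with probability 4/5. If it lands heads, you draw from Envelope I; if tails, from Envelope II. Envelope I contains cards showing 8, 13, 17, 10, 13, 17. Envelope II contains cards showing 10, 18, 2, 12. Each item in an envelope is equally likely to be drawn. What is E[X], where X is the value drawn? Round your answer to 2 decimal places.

12.50

E[X | Envelope I] = (8 + 13 + 17 + 10 + 13 + 17)/6 = 13
E[X | Envelope II] = (10 + 18 + 2 + 12)/4 = 21/2
E[X] = (4/5)·13 + (1/5)·21/2 = 25/2 ≈ 12.50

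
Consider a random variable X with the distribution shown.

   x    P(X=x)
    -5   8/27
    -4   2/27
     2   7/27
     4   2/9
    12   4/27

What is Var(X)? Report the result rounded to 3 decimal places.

E[X] = (8/27)·(-5) + (2/27)·(-4) + (7/27)·2 + (2/9)·4 + (4/27)·12 = 38/27
E[X²] = (8/27)·25 + (2/27)·16 + (7/27)·4 + (2/9)·16 + (4/27)·144 = 932/27
Var(X) = 932/27 − (38/27)² = 23720/729 ≈ 32.538

32.538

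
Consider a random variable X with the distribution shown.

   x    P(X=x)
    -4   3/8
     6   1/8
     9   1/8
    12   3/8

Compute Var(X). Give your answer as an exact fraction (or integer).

E[X] = (3/8)·(-4) + (1/8)·6 + (1/8)·9 + (3/8)·12 = 39/8
E[X²] = (3/8)·16 + (1/8)·36 + (1/8)·81 + (3/8)·144 = 597/8
Var(X) = 597/8 − (39/8)² = 3255/64

3255/64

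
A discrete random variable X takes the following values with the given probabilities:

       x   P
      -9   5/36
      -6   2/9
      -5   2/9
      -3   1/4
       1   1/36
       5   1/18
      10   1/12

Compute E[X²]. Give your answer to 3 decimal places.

36.806

E[X²] = (5/36)·81 + (2/9)·36 + (2/9)·25 + (1/4)·9 + (1/36)·1 + (1/18)·25 + (1/12)·100
     = 1325/36 ≈ 36.806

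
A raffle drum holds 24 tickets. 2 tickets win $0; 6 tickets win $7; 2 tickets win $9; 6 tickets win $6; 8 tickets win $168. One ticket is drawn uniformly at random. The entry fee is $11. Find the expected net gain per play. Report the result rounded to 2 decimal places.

E[payout] = (2/24)·0 + (6/24)·7 + (2/24)·9 + (6/24)·6 + (8/24)·168 = 60
Expected profit = 60 − 11 = 49 ≈ $49.00

$49.00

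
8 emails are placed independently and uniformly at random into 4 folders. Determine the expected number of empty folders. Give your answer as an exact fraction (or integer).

Let Xⱼ=1 if folder j is empty. P(Xⱼ=1) = ((4-1)/4)^8 = 6561/65536.
By linearity, E[#empty] = 4·6561/65536 = 6561/16384.

6561/16384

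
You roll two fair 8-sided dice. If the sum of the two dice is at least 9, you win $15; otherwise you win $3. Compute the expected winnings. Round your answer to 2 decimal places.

$9.75

E[payout] = (7/16)·3 + (9/16)·15 = 39/4
≈ $9.75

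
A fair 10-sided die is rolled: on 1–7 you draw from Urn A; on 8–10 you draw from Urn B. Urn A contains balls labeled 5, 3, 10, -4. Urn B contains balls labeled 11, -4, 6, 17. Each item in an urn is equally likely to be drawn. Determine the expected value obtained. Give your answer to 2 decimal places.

4.70

E[X | Urn A] = (5 + 3 + 10 − 4)/4 = 7/2
E[X | Urn B] = (11 − 4 + 6 + 17)/4 = 15/2
E[X] = (7/10)·7/2 + (3/10)·15/2 = 47/10 ≈ 4.70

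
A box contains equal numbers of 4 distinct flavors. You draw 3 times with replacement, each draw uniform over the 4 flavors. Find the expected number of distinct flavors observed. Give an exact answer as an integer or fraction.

Let Xⱼ=1 if type j appears at least once. P(Xⱼ=1) = 1 − ((4−1)/4)^3 = 37/64.
E[#distinct] = 4·37/64 = 37/16.

37/16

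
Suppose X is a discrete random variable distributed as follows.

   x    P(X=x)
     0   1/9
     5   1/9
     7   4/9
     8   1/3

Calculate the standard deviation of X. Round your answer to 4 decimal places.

E[X] = 19/3, E[X²] = 413/9
Var(X) = E[X²] − (E[X])² = 413/9 − 361/9 = 52/9
SD(X) = √(52/9) ≈ 2.4037

2.4037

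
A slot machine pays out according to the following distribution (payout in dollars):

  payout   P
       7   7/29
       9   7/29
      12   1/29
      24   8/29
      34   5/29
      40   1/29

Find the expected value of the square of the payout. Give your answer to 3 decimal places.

449.724

E[X²] = (7/29)·49 + (7/29)·81 + (1/29)·144 + (8/29)·576 + (5/29)·1156 + (1/29)·1600
     = 13042/29 ≈ 449.724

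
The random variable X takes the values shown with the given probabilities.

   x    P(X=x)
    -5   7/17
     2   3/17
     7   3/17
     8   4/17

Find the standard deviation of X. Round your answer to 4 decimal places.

E[X] = 24/17, E[X²] = 590/17
Var(X) = E[X²] − (E[X])² = 590/17 − 576/289 = 9454/289
SD(X) = √(9454/289) ≈ 5.7195

5.7195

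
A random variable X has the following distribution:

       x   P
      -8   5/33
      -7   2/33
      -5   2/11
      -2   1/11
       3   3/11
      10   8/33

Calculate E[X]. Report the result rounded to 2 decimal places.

0.52

E[X] = (5/33)·(-8) + (2/33)·(-7) + (2/11)·(-5) + (1/11)·(-2) + (3/11)·3 + (8/33)·10
     = 17/33 ≈ 0.52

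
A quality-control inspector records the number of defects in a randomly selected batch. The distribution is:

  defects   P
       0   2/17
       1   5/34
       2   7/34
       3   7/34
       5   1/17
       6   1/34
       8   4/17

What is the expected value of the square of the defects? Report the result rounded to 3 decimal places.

E[X²] = (2/17)·0 + (5/34)·1 + (7/34)·4 + (7/34)·9 + (1/17)·25 + (1/34)·36 + (4/17)·64
     = 347/17 ≈ 20.412

20.412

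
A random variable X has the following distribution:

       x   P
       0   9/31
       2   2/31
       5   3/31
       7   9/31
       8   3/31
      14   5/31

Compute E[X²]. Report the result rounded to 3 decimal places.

E[X²] = (9/31)·0 + (2/31)·4 + (3/31)·25 + (9/31)·49 + (3/31)·64 + (5/31)·196
     = 1696/31 ≈ 54.710

54.710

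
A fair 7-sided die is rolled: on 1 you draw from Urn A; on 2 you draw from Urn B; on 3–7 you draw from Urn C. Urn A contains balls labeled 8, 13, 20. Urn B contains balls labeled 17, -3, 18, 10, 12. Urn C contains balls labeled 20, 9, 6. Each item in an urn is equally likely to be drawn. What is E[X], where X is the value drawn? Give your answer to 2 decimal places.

11.83

E[X | Urn A] = (8 + 13 + 20)/3 = 41/3
E[X | Urn B] = (17 − 3 + 18 + 10 + 12)/5 = 54/5
E[X | Urn C] = (20 + 9 + 6)/3 = 35/3
E[X] = (1/7)·41/3 + (1/7)·54/5 + (5/7)·35/3 = 414/35 ≈ 11.83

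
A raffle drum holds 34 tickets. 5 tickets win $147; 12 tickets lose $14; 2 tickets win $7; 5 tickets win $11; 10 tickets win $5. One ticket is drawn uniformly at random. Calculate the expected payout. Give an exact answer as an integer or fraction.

E[payout] = (5/34)·147 + (12/34)·(-14) + (2/34)·7 + (5/34)·11 + (10/34)·5 = 343/17

343/17 dollars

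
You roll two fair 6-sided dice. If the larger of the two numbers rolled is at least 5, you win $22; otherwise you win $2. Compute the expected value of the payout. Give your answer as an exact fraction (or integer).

118/9 dollars

E[payout] = (4/9)·2 + (5/9)·22 = 118/9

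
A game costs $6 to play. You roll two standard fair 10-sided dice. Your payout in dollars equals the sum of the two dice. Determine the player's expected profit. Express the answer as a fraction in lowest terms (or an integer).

$5

Distribution of the sum of the two dice: 2 w.p. 1/100, 3 w.p. 1/50, 4 w.p. 3/100, 5 w.p. 1/25, 6 w.p. 1/20, 7 w.p. 3/50, …
E[payout] = (1/100)·2 + (1/50)·3 + (3/100)·4 + (1/25)·5 + (1/20)·6 + (3/50)·7 + (7/100)·8 + (2/25)·9 + (9/100)·10 + (1/10)·11 + (9/100)·12 + (2/25)·13 + (7/100)·14 + (3/50)·15 + (1/20)·16 + (1/25)·17 + (3/100)·18 + (1/50)·19 + (1/100)·20 = 11
Expected profit = 11 − 6 = 5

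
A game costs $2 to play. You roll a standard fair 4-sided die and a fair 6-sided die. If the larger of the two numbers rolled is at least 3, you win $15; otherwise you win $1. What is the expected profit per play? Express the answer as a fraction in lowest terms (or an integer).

E[payout] = (1/6)·1 + (5/6)·15 = 38/3
Expected profit = 38/3 − 2 = 32/3

32/3 dollars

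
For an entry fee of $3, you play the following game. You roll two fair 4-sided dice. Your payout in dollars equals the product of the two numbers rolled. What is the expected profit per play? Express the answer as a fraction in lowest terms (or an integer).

Distribution of the product of the two numbers rolled: 1 w.p. 1/16, 2 w.p. 1/8, 3 w.p. 1/8, 4 w.p. 3/16, 6 w.p. 1/8, 8 w.p. 1/8, …
E[payout] = (1/16)·1 + (1/8)·2 + (1/8)·3 + (3/16)·4 + (1/8)·6 + (1/8)·8 + (1/16)·9 + (1/8)·12 + (1/16)·16 = 25/4
Expected profit = 25/4 − 3 = 13/4

13/4 dollars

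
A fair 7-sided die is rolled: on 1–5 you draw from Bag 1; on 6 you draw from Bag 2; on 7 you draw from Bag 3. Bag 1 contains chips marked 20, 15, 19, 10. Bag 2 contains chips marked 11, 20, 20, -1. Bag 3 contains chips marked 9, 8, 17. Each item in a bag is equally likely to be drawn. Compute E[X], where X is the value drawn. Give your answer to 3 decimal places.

14.833

E[X | Bag 1] = (20 + 15 + 19 + 10)/4 = 16
E[X | Bag 2] = (11 + 20 + 20 − 1)/4 = 25/2
E[X | Bag 3] = (9 + 8 + 17)/3 = 34/3
E[X] = (5/7)·16 + (1/7)·25/2 + (1/7)·34/3 = 89/6 ≈ 14.833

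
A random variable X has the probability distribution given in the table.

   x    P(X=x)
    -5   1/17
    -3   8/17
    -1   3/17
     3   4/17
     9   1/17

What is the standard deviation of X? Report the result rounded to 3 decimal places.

E[X] = -11/17, E[X²] = 217/17
Var(X) = E[X²] − (E[X])² = 217/17 − 121/289 = 3568/289
SD(X) = √(3568/289) ≈ 3.514

3.514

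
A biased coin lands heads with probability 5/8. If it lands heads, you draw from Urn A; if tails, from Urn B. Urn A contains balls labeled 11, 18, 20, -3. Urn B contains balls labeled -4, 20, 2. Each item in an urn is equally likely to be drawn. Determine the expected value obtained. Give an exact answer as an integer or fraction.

151/16

E[X | Urn A] = (11 + 18 + 20 − 3)/4 = 23/2
E[X | Urn B] = (-4 + 20 + 2)/3 = 6
E[X] = (5/8)·23/2 + (3/8)·6 = 151/16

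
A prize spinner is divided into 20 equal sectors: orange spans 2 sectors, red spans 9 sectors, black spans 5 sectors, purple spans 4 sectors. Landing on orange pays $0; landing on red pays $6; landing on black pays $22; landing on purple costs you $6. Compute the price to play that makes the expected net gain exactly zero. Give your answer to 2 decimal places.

$7.00

E[payout] = (2/20)·0 + (9/20)·6 + (5/20)·22 + (4/20)·(-6) = 7
Fair fee = E[payout] = 7 ≈ $7.00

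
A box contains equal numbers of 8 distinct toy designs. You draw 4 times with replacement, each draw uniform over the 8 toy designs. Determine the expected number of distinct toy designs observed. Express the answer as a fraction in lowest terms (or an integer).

1695/512

Let Xⱼ=1 if type j appears at least once. P(Xⱼ=1) = 1 − ((8−1)/8)^4 = 1695/4096.
E[#distinct] = 8·1695/4096 = 1695/512.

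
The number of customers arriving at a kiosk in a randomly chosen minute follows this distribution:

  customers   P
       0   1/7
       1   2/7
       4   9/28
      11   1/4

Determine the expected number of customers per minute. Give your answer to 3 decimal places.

E[X] = (1/7)·0 + (2/7)·1 + (9/28)·4 + (1/4)·11
     = 121/28 ≈ 4.321

4.321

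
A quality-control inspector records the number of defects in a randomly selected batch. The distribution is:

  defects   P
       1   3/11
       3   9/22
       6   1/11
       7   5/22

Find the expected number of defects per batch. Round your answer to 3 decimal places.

3.636

E[X] = (3/11)·1 + (9/22)·3 + (1/11)·6 + (5/22)·7
     = 40/11 ≈ 3.636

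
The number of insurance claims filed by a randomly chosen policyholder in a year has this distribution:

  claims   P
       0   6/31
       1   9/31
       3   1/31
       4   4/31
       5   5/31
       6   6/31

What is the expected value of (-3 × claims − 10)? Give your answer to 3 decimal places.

-18.613

E[-3x-10] = (6/31)·(-10) + (9/31)·(-13) + (1/31)·(-19) + (4/31)·(-22) + (5/31)·(-25) + (6/31)·(-28)
     = -577/31 ≈ -18.613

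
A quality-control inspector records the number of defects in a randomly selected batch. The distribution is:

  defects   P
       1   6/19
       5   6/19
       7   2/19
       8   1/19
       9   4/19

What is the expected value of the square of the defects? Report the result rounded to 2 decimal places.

E[X²] = (6/19)·1 + (6/19)·25 + (2/19)·49 + (1/19)·64 + (4/19)·81
     = 642/19 ≈ 33.79

33.79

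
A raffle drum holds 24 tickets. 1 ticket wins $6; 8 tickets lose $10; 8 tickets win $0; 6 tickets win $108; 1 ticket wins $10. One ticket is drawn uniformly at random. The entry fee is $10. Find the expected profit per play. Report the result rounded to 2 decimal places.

E[payout] = (1/24)·6 + (8/24)·(-10) + (8/24)·0 + (6/24)·108 + (1/24)·10 = 73/3
Expected profit = 73/3 − 10 = 43/3 ≈ $14.33

$14.33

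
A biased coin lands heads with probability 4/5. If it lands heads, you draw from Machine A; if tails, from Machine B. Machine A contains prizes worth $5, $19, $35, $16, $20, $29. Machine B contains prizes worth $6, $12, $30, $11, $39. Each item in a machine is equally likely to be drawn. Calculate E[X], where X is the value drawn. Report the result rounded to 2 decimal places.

$20.45

E[X | Machine A] = (5 + 19 + 35 + 16 + 20 + 29)/6 = 62/3
E[X | Machine B] = (6 + 12 + 30 + 11 + 39)/5 = 98/5
E[X] = (4/5)·62/3 + (1/5)·98/5 = 1534/75 ≈ 20.45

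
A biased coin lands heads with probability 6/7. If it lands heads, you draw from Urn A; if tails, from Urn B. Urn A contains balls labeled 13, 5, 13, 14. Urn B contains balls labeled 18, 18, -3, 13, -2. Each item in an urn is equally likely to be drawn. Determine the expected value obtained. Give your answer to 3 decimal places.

E[X | Urn A] = (13 + 5 + 13 + 14)/4 = 45/4
E[X | Urn B] = (18 + 18 − 3 + 13 − 2)/5 = 44/5
E[X] = (6/7)·45/4 + (1/7)·44/5 = 109/10 ≈ 10.900

10.900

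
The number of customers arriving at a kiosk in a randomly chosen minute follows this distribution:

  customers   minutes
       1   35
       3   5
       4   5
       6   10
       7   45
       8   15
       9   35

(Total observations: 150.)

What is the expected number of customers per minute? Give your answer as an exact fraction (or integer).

88/15

Total = 150, so P(customers=1) = 35/150, etc.
E[X] = (7/30)·1 + (1/30)·3 + (1/30)·4 + (1/15)·6 + (3/10)·7 + (1/10)·8 + (7/30)·9
     = 88/15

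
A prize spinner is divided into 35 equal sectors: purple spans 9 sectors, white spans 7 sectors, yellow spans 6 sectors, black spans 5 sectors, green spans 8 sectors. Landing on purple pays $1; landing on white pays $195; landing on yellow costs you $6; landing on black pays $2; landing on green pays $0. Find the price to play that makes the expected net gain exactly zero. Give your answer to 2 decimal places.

E[payout] = (9/35)·1 + (7/35)·195 + (6/35)·(-6) + (5/35)·2 + (8/35)·0 = 1348/35
Fair fee = E[payout] = 1348/35 ≈ $38.51

$38.51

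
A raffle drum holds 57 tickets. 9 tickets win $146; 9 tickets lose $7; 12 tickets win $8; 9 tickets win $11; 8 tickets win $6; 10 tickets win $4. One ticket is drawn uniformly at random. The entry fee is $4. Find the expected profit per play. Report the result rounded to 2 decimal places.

E[payout] = (9/57)·146 + (9/57)·(-7) + (12/57)·8 + (9/57)·11 + (8/57)·6 + (10/57)·4 = 1534/57
Expected profit = 1534/57 − 4 = 1306/57 ≈ $22.91

$22.91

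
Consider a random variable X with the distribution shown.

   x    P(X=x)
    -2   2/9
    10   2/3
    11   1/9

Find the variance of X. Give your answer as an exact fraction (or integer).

2072/81

E[X] = (2/9)·(-2) + (2/3)·10 + (1/9)·11 = 67/9
E[X²] = (2/9)·4 + (2/3)·100 + (1/9)·121 = 81
Var(X) = 81 − (67/9)² = 2072/81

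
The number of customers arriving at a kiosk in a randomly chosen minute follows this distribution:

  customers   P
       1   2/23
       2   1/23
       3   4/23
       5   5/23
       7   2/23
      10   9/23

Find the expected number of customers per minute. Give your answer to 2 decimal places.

E[X] = (2/23)·1 + (1/23)·2 + (4/23)·3 + (5/23)·5 + (2/23)·7 + (9/23)·10
     = 145/23 ≈ 6.30

6.30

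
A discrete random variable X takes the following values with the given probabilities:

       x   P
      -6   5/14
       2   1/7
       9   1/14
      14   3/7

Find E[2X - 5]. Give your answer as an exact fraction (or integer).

E[2x-5] = (5/14)·(-17) + (1/7)·(-1) + (1/14)·13 + (3/7)·23
     = 32/7

32/7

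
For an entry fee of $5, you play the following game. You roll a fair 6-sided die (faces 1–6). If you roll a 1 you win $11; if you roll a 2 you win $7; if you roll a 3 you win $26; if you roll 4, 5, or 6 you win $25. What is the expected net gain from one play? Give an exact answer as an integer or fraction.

89/6 dollars

E[payout] = (1/6)·7 + (1/6)·11 + (1/2)·25 + (1/6)·26 = 119/6
Expected profit = 119/6 − 5 = 89/6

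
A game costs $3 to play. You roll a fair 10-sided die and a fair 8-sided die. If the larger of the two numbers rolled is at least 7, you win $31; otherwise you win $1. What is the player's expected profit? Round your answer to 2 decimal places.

$14.50

E[payout] = (9/20)·1 + (11/20)·31 = 35/2
Expected profit = 35/2 − 3 = 29/2 ≈ $14.50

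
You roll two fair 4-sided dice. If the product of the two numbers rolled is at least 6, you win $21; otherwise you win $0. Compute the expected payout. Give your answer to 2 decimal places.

E[payout] = (1/2)·0 + (1/2)·21 = 21/2
≈ $10.50

$10.50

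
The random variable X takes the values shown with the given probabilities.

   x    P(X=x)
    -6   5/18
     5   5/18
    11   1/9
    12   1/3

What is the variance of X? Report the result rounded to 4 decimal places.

53.9414

E[X] = (5/18)·(-6) + (5/18)·5 + (1/9)·11 + (1/3)·12 = 89/18
E[X²] = (5/18)·36 + (5/18)·25 + (1/9)·121 + (1/3)·144 = 1411/18
Var(X) = 1411/18 − (89/18)² = 17477/324 ≈ 53.9414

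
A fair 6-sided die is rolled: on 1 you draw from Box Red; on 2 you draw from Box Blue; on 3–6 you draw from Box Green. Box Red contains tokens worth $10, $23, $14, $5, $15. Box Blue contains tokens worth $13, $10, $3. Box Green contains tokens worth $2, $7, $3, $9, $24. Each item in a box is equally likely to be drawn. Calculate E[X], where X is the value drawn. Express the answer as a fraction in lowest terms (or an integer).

E[X | Box Red] = (10 + 23 + 14 + 5 + 15)/5 = 67/5
E[X | Box Blue] = (13 + 10 + 3)/3 = 26/3
E[X | Box Green] = (2 + 7 + 3 + 9 + 24)/5 = 9
E[X] = (1/6)·67/5 + (1/6)·26/3 + (2/3)·9 = 871/90

871/90 dollars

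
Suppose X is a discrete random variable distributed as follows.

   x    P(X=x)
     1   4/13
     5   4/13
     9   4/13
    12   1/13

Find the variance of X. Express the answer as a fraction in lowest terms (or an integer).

E[X] = (4/13)·1 + (4/13)·5 + (4/13)·9 + (1/13)·12 = 72/13
E[X²] = (4/13)·1 + (4/13)·25 + (4/13)·81 + (1/13)·144 = 44
Var(X) = 44 − (72/13)² = 2252/169

2252/169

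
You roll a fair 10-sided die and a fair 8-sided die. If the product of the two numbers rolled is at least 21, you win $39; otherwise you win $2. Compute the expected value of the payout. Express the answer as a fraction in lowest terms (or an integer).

783/40 dollars

E[payout] = (21/40)·2 + (19/40)·39 = 783/40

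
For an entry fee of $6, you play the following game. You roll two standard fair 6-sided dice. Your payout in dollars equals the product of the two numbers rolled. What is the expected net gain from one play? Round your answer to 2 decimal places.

$6.25

Distribution of the product of the two numbers rolled: 1 w.p. 1/36, 2 w.p. 1/18, 3 w.p. 1/18, 4 w.p. 1/12, 5 w.p. 1/18, 6 w.p. 1/9, …
E[payout] = (1/36)·1 + (1/18)·2 + (1/18)·3 + (1/12)·4 + (1/18)·5 + (1/9)·6 + (1/18)·8 + (1/36)·9 + (1/18)·10 + (1/9)·12 + (1/18)·15 + (1/36)·16 + (1/18)·18 + (1/18)·20 + (1/18)·24 + (1/36)·25 + (1/18)·30 + (1/36)·36 = 49/4
Expected profit = 49/4 − 6 = 25/4 ≈ $6.25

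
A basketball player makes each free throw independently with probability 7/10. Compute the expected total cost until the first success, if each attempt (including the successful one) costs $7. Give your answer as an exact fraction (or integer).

E[#attempts] = 1/p = 10/7; E[cost] = 7·10/7 = 10.

$10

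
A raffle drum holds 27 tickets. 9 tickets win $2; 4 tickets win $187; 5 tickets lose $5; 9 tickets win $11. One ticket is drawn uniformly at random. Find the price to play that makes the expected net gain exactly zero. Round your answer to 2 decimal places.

$31.11

E[payout] = (9/27)·2 + (4/27)·187 + (5/27)·(-5) + (9/27)·11 = 280/9
Fair fee = E[payout] = 280/9 ≈ $31.11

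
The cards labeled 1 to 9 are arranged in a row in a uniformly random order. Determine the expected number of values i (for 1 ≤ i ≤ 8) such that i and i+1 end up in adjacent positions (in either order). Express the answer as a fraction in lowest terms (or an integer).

16/9

For each i ∈ {1,…,8}, let Xᵢ = 1 if i and i+1 are adjacent. P(Xᵢ=1) = 2·(9−1)!/9! = 2/9.
By linearity, E[ΣXᵢ] = (8)·(2/9) = 16/9.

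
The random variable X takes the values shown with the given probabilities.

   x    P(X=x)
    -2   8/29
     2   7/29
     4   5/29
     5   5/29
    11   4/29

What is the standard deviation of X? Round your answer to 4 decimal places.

E[X] = 3, E[X²] = 749/29
Var(X) = E[X²] − (E[X])² = 749/29 − 9 = 488/29
SD(X) = √(488/29) ≈ 4.1021

4.1021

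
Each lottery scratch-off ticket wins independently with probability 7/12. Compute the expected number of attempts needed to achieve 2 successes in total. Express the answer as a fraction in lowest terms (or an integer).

24/7

By linearity (sum of 2 independent geometric waits), E[trials] = 2/p = 2/(7/12) = 24/7.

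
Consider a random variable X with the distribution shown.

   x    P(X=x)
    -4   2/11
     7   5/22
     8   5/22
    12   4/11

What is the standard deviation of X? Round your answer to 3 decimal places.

E[X] = 155/22, E[X²] = 1781/22
Var(X) = E[X²] − (E[X])² = 1781/22 − 24025/484 = 15157/484
SD(X) = √(15157/484) ≈ 5.596

5.596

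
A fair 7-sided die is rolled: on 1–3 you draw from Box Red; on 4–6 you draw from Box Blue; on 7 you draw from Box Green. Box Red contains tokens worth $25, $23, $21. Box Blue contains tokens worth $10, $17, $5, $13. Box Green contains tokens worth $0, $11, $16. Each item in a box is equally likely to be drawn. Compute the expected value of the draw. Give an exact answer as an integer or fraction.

E[X | Box Red] = (25 + 23 + 21)/3 = 23
E[X | Box Blue] = (10 + 17 + 5 + 13)/4 = 45/4
E[X | Box Green] = (0 + 11 + 16)/3 = 9
E[X] = (3/7)·23 + (3/7)·45/4 + (1/7)·9 = 447/28

447/28 dollars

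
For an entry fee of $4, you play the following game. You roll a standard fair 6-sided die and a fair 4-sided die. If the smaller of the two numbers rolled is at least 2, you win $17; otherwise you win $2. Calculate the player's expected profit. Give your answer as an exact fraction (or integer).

59/8 dollars

E[payout] = (3/8)·2 + (5/8)·17 = 91/8
Expected profit = 91/8 − 4 = 59/8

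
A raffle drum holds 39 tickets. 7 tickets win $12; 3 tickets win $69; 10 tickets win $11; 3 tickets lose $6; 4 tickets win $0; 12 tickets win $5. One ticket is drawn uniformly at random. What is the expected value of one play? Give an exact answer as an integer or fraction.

E[payout] = (7/39)·12 + (3/39)·69 + (10/39)·11 + (3/39)·(-6) + (4/39)·0 + (12/39)·5 = 443/39

443/39 dollars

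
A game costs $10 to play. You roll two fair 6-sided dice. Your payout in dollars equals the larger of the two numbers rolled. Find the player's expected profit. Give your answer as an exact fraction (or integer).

Distribution of the larger of the two numbers rolled: 1 w.p. 1/36, 2 w.p. 1/12, 3 w.p. 5/36, 4 w.p. 7/36, 5 w.p. 1/4, 6 w.p. 11/36
E[payout] = (1/36)·1 + (1/12)·2 + (5/36)·3 + (7/36)·4 + (1/4)·5 + (11/36)·6 = 161/36
Expected profit = 161/36 − 10 = -199/36

-199/36 dollars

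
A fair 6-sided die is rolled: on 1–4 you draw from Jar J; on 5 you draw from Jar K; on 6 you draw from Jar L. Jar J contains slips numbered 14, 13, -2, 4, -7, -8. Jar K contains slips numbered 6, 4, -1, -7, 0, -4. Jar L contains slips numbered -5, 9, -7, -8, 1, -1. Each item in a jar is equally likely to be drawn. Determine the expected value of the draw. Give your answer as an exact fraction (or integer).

43/36

E[X | Jar J] = (14 + 13 − 2 + 4 − 7 − 8)/6 = 7/3
E[X | Jar K] = (6 + 4 − 1 − 7 + 0 − 4)/6 = -1/3
E[X | Jar L] = (-5 + 9 − 7 − 8 + 1 − 1)/6 = -11/6
E[X] = (2/3)·7/3 + (1/6)·(-1/3) + (1/6)·(-11/6) = 43/36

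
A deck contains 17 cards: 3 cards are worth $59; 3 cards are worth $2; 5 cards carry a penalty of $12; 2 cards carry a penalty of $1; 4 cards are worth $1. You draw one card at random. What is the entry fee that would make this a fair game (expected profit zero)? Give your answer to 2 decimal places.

E[payout] = (3/17)·59 + (3/17)·2 + (5/17)·(-12) + (2/17)·(-1) + (4/17)·1 = 125/17
Fair fee = E[payout] = 125/17 ≈ $7.35

$7.35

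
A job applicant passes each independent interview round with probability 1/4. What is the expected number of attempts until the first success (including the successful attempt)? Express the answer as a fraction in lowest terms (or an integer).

For a geometric distribution, E[trials] = 1/p = 1/(1/4) = 4.

4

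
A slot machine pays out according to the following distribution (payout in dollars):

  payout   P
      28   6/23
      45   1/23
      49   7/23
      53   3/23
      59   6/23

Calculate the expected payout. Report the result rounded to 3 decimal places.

$46.478

E[X] = (6/23)·28 + (1/23)·45 + (7/23)·49 + (3/23)·53 + (6/23)·59
     = 1069/23 ≈ 46.478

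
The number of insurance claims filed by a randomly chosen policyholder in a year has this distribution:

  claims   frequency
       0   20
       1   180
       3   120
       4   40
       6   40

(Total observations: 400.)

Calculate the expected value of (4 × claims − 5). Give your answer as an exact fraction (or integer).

22/5

Total = 400, so P(claims=0) = 20/400, etc.
E[4x-5] = (1/20)·(-5) + (9/20)·(-1) + (3/10)·7 + (1/10)·11 + (1/10)·19
     = 22/5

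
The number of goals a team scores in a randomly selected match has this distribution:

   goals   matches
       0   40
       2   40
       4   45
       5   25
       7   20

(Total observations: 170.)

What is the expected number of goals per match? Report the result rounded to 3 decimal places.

3.088

Total = 170, so P(goals=0) = 40/170, etc.
E[X] = (4/17)·0 + (4/17)·2 + (9/34)·4 + (5/34)·5 + (2/17)·7
     = 105/34 ≈ 3.088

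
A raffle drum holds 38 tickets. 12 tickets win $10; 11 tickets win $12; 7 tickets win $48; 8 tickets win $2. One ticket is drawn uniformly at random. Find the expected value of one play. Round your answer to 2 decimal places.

$15.89

E[payout] = (12/38)·10 + (11/38)·12 + (7/38)·48 + (8/38)·2 = 302/19
≈ $15.89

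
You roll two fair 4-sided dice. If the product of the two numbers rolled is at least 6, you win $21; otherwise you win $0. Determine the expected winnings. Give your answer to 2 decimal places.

E[payout] = (1/2)·0 + (1/2)·21 = 21/2
≈ $10.50

$10.50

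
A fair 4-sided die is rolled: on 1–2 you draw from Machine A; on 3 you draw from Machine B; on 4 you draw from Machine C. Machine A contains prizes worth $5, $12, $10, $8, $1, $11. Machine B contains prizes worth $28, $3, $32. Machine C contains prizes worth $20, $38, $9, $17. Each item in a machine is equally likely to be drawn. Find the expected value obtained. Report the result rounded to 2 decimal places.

$14.42

E[X | Machine A] = (5 + 12 + 10 + 8 + 1 + 11)/6 = 47/6
E[X | Machine B] = (28 + 3 + 32)/3 = 21
E[X | Machine C] = (20 + 38 + 9 + 17)/4 = 21
E[X] = (1/2)·47/6 + (1/4)·21 + (1/4)·21 = 173/12 ≈ 14.42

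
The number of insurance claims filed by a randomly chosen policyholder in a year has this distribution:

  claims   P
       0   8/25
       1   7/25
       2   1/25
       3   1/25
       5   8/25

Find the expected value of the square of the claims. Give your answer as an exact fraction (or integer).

44/5

E[X²] = (8/25)·0 + (7/25)·1 + (1/25)·4 + (1/25)·9 + (8/25)·25
     = 44/5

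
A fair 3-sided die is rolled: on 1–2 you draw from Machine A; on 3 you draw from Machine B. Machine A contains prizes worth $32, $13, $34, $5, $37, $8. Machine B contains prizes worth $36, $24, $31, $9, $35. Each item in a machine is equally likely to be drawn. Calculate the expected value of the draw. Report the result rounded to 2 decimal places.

E[X | Machine A] = (32 + 13 + 34 + 5 + 37 + 8)/6 = 43/2
E[X | Machine B] = (36 + 24 + 31 + 9 + 35)/5 = 27
E[X] = (2/3)·43/2 + (1/3)·27 = 70/3 ≈ 23.33

$23.33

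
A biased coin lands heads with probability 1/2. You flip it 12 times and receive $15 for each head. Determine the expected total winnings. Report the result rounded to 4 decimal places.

$90.0000

E[#heads] = 12·1/2 = 6 (linearity over flips).
E[winnings] = 15·6 = 90.
≈ 90.0000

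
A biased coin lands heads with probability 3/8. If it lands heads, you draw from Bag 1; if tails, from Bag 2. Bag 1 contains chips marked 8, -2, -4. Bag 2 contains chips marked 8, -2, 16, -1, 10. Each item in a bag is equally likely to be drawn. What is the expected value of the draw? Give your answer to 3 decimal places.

4.125

E[X | Bag 1] = (8 − 2 − 4)/3 = 2/3
E[X | Bag 2] = (8 − 2 + 16 − 1 + 10)/5 = 31/5
E[X] = (3/8)·2/3 + (5/8)·31/5 = 33/8 ≈ 4.125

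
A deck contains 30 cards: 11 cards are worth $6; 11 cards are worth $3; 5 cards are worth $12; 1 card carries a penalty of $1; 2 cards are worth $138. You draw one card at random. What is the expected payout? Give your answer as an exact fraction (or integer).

217/15 dollars

E[payout] = (11/30)·6 + (11/30)·3 + (5/30)·12 + (1/30)·(-1) + (2/30)·138 = 217/15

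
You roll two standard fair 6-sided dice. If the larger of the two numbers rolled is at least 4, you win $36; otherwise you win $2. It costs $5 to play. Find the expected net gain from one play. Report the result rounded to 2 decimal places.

E[payout] = (1/4)·2 + (3/4)·36 = 55/2
Expected profit = 55/2 − 5 = 45/2 ≈ $22.50

$22.50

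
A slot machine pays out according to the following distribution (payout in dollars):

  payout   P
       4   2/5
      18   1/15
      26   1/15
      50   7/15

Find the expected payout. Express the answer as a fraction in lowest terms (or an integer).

E[X] = (2/5)·4 + (1/15)·18 + (1/15)·26 + (7/15)·50
     = 418/15

418/15 dollars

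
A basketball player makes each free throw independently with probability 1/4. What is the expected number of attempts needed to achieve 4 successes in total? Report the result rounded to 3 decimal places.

By linearity (sum of 4 independent geometric waits), E[trials] = 4/p = 4/(1/4) = 16.
≈ 16.000

16.000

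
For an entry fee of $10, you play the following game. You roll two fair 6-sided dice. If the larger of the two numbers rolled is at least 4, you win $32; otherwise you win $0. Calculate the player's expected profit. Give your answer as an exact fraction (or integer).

E[payout] = (1/4)·0 + (3/4)·32 = 24
Expected profit = 24 − 10 = 14

$14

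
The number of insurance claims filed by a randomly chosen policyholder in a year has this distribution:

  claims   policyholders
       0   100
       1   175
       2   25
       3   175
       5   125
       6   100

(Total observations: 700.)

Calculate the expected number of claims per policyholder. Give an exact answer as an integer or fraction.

Total = 700, so P(claims=0) = 100/700, etc.
E[X] = (1/7)·0 + (1/4)·1 + (1/28)·2 + (1/4)·3 + (5/28)·5 + (1/7)·6
     = 79/28

79/28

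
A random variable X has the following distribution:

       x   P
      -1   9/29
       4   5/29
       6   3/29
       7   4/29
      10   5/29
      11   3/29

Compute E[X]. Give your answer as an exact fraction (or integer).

140/29

E[X] = (9/29)·(-1) + (5/29)·4 + (3/29)·6 + (4/29)·7 + (5/29)·10 + (3/29)·11
     = 140/29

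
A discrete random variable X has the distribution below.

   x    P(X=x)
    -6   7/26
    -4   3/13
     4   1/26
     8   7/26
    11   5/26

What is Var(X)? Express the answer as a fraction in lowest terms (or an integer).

34441/676

E[X] = (7/26)·(-6) + (3/13)·(-4) + (1/26)·4 + (7/26)·8 + (5/26)·11 = 49/26
E[X²] = (7/26)·36 + (3/13)·16 + (1/26)·16 + (7/26)·64 + (5/26)·121 = 109/2
Var(X) = 109/2 − (49/26)² = 34441/676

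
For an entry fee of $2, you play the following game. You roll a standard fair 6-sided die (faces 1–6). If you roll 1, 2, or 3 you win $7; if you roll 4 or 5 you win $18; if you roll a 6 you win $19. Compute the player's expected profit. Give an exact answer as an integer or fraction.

E[payout] = (1/2)·7 + (1/3)·18 + (1/6)·19 = 38/3
Expected profit = 38/3 − 2 = 32/3

32/3 dollars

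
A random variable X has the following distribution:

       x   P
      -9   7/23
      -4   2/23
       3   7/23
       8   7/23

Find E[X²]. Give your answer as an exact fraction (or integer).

1110/23

E[X²] = (7/23)·81 + (2/23)·16 + (7/23)·9 + (7/23)·64
     = 1110/23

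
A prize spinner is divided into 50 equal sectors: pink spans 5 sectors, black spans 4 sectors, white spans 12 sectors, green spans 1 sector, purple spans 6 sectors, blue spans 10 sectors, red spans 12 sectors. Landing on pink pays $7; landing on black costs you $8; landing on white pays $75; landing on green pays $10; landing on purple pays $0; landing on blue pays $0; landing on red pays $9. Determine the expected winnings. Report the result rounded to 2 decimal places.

$20.42

E[payout] = (5/50)·7 + (4/50)·(-8) + (12/50)·75 + (1/50)·10 + (6/50)·0 + (10/50)·0 + (12/50)·9 = 1021/50
≈ $20.42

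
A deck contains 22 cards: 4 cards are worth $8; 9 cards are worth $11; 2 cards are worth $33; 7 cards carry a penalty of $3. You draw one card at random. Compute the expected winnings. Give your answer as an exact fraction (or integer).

$8

E[payout] = (4/22)·8 + (9/22)·11 + (2/22)·33 + (7/22)·(-3) = 8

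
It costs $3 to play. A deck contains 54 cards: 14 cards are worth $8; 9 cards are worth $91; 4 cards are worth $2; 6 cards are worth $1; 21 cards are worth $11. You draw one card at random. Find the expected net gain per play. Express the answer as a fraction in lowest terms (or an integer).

E[payout] = (14/54)·8 + (9/54)·91 + (4/54)·2 + (6/54)·1 + (21/54)·11 = 196/9
Expected profit = 196/9 − 3 = 169/9

169/9 dollars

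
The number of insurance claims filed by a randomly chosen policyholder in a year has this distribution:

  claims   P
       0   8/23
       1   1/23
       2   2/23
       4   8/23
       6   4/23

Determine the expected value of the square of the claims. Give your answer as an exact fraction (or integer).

281/23

E[X²] = (8/23)·0 + (1/23)·1 + (2/23)·4 + (8/23)·16 + (4/23)·36
     = 281/23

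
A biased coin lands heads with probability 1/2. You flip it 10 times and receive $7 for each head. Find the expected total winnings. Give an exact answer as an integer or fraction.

$35

E[#heads] = 10·1/2 = 5 (linearity over flips).
E[winnings] = 7·5 = 35.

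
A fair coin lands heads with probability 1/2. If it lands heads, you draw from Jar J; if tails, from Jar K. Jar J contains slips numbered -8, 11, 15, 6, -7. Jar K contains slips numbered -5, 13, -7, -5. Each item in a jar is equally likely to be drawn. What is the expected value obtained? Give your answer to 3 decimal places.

E[X | Jar J] = (-8 + 11 + 15 + 6 − 7)/5 = 17/5
E[X | Jar K] = (-5 + 13 − 7 − 5)/4 = -1
E[X] = (1/2)·17/5 + (1/2)·(-1) = 6/5 ≈ 1.200

1.200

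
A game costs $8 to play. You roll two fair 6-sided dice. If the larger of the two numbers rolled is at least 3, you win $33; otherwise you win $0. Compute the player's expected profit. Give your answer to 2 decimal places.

E[payout] = (1/9)·0 + (8/9)·33 = 88/3
Expected profit = 88/3 − 8 = 64/3 ≈ $21.33

$21.33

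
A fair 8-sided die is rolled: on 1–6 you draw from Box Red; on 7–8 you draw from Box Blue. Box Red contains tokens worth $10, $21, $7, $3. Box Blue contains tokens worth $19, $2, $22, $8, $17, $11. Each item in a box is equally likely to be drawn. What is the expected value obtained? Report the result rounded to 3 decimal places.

E[X | Box Red] = (10 + 21 + 7 + 3)/4 = 41/4
E[X | Box Blue] = (19 + 2 + 22 + 8 + 17 + 11)/6 = 79/6
E[X] = (3/4)·41/4 + (1/4)·79/6 = 527/48 ≈ 10.979

$10.979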